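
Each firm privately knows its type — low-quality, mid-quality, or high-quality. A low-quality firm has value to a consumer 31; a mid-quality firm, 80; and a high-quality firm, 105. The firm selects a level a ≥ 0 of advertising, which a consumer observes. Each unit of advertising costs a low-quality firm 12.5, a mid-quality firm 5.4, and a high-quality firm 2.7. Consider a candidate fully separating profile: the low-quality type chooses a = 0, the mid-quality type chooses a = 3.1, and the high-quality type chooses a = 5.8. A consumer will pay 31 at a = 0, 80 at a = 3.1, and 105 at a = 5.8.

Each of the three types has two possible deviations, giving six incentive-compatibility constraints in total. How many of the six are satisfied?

High-quality (own payoff 105 − 2.7×5.8 = 89.34): to a=0 gives 31 → no gain ✓; to a=3.1 gives 80 − 2.7×3.1 = 71.63 → no gain ✓.
Low-quality (own payoff 31): to a=3.1 gives 80 − 12.5×3.1 = 41.25 → profitable ✗; to a=5.8 gives 105 − 12.5×5.8 = 32.5 → profitable ✗.
Mid-quality (own payoff 80 − 5.4×3.1 = 63.26): to a=0 gives 31 → no gain ✓; to a=5.8 gives 105 − 5.4×5.8 = 73.68 → profitable ✗.
3 of the 6 constraints hold; not an equilibrium.

3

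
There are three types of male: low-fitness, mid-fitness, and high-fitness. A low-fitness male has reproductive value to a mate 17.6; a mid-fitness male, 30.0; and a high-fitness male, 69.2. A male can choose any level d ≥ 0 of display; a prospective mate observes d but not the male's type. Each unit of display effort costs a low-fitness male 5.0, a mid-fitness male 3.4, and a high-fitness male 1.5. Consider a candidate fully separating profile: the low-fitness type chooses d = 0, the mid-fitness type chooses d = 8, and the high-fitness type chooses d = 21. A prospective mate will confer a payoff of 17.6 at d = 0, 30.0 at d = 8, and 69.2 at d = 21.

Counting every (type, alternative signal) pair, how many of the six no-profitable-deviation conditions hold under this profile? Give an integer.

Low-fitness (own payoff 17.6): to d=8 gives 30.0 − 5.0×8 = -10 → no gain ✓; to d=21 gives 69.2 − 5.0×21 = -35.8 → no gain ✓.
Mid-fitness (own payoff 30.0 − 3.4×8 = 2.8): to d=0 gives 17.6 → profitable ✗; to d=21 gives 69.2 − 3.4×21 = -2.2 → no gain ✓.
High-fitness (own payoff 69.2 − 1.5×21 = 37.7): to d=0 gives 17.6 → no gain ✓; to d=8 gives 30.0 − 1.5×8 = 18 → no gain ✓.
5 of the 6 constraints hold; not an equilibrium.

5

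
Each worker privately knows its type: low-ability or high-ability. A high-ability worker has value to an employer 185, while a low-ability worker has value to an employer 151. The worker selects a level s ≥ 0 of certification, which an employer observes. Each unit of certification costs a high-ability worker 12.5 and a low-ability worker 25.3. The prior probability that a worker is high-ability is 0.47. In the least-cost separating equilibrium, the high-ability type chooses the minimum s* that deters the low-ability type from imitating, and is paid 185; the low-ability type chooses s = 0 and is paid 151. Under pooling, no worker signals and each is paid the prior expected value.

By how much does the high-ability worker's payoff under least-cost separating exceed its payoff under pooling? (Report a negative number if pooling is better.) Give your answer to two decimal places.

1.22

Least-cost separating signal: s* solves 151 = 185 − 25.3·s*, so s* = (185 − 151)/25.3 ≈ 1.3439.
High-ability type's separating payoff: 185 − 12.5 × s* = 185 − 12.5 × (185 − 151)/25.3 = 185 − 425/25.3 ≈ 168.2016.
Pooling payoff: 0.47 × 185 + 0.53 × 151 = 166.98.
Difference: 168.2016 − 166.98 = 1.2216, i.e. 1.22 to two decimal places.
The high-ability type prefers to separate.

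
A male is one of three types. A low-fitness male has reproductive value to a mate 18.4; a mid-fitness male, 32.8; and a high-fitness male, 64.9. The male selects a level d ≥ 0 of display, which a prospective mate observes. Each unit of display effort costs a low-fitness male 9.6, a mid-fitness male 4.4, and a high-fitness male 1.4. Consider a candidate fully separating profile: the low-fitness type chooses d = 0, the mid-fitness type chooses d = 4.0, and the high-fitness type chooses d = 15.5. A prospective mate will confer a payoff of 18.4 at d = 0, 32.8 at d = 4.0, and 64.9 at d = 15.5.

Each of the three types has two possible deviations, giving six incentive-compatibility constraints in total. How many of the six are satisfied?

5

Mid-fitness (own payoff 32.8 − 4.4×4.0 = 15.2): to d=0 gives 18.4 → profitable ✗; to d=15.5 gives 64.9 − 4.4×15.5 = -3.3 → no gain ✓.
Low-fitness (own payoff 18.4): to d=4.0 gives 32.8 − 9.6×4.0 = -5.6 → no gain ✓; to d=15.5 gives 64.9 − 9.6×15.5 = -83.9 → no gain ✓.
High-fitness (own payoff 64.9 − 1.4×15.5 = 43.2): to d=0 gives 18.4 → no gain ✓; to d=4.0 gives 32.8 − 1.4×4.0 = 27.2 → no gain ✓.
5 of the 6 constraints hold; not an equilibrium.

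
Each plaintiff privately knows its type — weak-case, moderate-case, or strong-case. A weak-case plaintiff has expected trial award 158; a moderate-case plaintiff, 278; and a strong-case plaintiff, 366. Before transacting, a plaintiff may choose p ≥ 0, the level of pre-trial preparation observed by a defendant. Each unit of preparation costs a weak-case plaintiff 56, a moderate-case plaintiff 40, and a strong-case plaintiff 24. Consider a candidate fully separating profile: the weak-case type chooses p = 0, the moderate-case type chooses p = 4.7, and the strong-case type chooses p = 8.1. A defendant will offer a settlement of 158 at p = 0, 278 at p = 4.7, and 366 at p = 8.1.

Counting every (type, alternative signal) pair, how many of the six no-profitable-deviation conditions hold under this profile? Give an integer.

5

Strong-case (own payoff 366 − 24×8.1 = 171.6): to p=0 gives 158 → no gain ✓; to p=4.7 gives 278 − 24×4.7 = 165.2 → no gain ✓.
Weak-case (own payoff 158): to p=4.7 gives 278 − 56×4.7 = 14.8 → no gain ✓; to p=8.1 gives 366 − 56×8.1 = -87.6 → no gain ✓.
Moderate-case (own payoff 278 − 40×4.7 = 90): to p=0 gives 158 → profitable ✗; to p=8.1 gives 366 − 40×8.1 = 42 → no gain ✓.
5 of the 6 constraints hold; not an equilibrium.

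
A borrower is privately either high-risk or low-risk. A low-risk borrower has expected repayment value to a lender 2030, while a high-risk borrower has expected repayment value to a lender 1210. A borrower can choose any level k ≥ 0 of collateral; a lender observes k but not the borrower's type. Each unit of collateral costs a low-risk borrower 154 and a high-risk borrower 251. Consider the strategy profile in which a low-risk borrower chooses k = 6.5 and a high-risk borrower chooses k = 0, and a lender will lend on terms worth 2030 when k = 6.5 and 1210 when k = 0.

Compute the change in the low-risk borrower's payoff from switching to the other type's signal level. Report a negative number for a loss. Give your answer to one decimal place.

181.0

Playing k = 6.5 the low-risk borrower receives 2030 − 154 × 6.5 = 1029.
Deviating to k = 0 yields 1210 instead.
Gain from deviating: 1210 − 1029 = 181.0.
The gain is positive, so the low-risk type's incentive-compatibility constraint is violated — this profile is not a separating equilibrium.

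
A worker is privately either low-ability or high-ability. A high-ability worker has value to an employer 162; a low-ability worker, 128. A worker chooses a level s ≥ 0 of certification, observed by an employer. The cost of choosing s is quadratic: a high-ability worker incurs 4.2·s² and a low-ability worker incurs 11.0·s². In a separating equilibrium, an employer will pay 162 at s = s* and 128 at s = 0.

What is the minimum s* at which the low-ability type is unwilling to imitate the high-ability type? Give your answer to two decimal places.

The low-ability type at s = 0 receives 128; imitating at s* yields 162 − 11.0·s*².
Indifference: 128 = 162 − 11.0·s*², so s*² = (162 − 128) / 11.0 ≈ 3.0909.
s* = √3.0909 ≈ 1.76.

1.76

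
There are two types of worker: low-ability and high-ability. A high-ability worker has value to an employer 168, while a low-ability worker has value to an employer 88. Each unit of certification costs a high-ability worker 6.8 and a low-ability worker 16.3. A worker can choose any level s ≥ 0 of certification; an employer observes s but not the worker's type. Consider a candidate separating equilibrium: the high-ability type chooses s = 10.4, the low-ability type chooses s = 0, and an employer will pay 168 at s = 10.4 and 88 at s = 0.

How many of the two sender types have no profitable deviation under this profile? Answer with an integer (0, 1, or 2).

High-ability type: signal → 168 − 6.8 × 10.4 = 97.28; deviate to 0 → 88. IC holds (97.28 ≥ 88).
Low-ability type: stay at 0 → 88; mimic → 168 − 16.3 × 10.4 = -1.52. IC holds (88 ≥ -1.52).
2 of 2 constraints hold, so this is a separating equilibrium.

2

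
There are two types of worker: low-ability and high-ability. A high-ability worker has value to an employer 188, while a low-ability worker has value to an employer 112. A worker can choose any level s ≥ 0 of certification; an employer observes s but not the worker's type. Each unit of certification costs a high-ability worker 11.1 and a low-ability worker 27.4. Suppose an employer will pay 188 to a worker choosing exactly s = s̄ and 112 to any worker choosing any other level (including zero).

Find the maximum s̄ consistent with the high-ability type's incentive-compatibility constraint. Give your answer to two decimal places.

Choosing s̄ yields the high-ability type 188 − 11.1·s̄; choosing zero yields 112.
The high-ability type is indifferent at 188 − 11.1·s̄ = 112, i.e. s̄ = (188 − 112) / 11.1 ≈ 6.85.
For any s̄ above 6.85 the high-ability type would rather pool at zero, so separation collapses.

6.85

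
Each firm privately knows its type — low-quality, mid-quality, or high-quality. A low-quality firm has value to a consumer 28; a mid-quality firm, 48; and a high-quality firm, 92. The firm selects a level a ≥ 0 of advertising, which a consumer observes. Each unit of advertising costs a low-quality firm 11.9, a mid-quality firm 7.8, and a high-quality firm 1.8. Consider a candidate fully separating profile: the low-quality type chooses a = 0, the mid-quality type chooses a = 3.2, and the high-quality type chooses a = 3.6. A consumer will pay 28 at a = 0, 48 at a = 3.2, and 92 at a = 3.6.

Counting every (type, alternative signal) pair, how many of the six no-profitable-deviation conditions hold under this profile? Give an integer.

High-quality (own payoff 92 − 1.8×3.6 = 85.52): to a=0 gives 28 → no gain ✓; to a=3.2 gives 48 − 1.8×3.2 = 42.24 → no gain ✓.
Low-quality (own payoff 28): to a=3.2 gives 48 − 11.9×3.2 = 9.92 → no gain ✓; to a=3.6 gives 92 − 11.9×3.6 = 49.16 → profitable ✗.
Mid-quality (own payoff 48 − 7.8×3.2 = 23.04): to a=0 gives 28 → profitable ✗; to a=3.6 gives 92 − 7.8×3.6 = 63.92 → profitable ✗.
3 of the 6 constraints hold; not an equilibrium.

3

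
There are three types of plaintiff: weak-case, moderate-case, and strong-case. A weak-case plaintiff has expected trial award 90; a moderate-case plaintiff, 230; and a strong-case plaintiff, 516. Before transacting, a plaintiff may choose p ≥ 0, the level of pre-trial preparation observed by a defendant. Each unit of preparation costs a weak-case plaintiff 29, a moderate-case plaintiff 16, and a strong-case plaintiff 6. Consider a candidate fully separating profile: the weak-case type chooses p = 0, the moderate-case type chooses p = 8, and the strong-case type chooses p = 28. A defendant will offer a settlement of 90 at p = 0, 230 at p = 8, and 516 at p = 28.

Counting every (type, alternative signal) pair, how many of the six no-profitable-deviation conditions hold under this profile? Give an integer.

6

Weak-case (own payoff 90): to p=8 gives 230 − 29×8 = -2 → no gain ✓; to p=28 gives 516 − 29×28 = -296 → no gain ✓.
Strong-case (own payoff 516 − 6×28 = 348): to p=0 gives 90 → no gain ✓; to p=8 gives 230 − 6×8 = 182 → no gain ✓.
Moderate-case (own payoff 230 − 16×8 = 102): to p=0 gives 90 → no gain ✓; to p=28 gives 516 − 16×28 = 68 → no gain ✓.
6 of the 6 constraints hold; this profile is a separating equilibrium.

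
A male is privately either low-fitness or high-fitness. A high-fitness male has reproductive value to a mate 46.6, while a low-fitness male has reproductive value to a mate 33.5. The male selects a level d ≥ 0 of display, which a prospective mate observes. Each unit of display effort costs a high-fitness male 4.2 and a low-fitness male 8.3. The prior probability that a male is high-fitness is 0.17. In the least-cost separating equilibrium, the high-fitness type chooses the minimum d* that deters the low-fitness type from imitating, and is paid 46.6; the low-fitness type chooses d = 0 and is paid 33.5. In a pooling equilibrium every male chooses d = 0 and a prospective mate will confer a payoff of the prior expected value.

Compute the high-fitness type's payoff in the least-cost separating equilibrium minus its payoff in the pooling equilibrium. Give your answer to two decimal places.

4.24

Least-cost separating signal: d* solves 33.5 = 46.6 − 8.3·d*, so d* = (46.6 − 33.5)/8.3 ≈ 1.5783.
High-fitness type's separating payoff: 46.6 − 4.2 × d* = 46.6 − 4.2 × (46.6 − 33.5)/8.3 = 46.6 − 55.02/8.3 ≈ 39.9711.
Pooling payoff: 0.17 × 46.6 + 0.83 × 33.5 = 35.727.
Difference: 39.9711 − 35.727 = 4.2441, i.e. 4.24 to two decimal places.
The high-fitness type prefers to separate.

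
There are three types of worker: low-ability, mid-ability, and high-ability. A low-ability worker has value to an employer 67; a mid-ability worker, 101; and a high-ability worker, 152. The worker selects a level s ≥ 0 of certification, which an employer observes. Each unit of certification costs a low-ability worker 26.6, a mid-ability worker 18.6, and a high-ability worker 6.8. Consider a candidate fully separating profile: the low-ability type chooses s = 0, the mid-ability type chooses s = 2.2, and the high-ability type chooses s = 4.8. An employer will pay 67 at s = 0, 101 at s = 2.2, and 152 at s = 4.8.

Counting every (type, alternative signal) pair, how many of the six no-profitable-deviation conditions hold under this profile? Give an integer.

4

Mid-ability (own payoff 101 − 18.6×2.2 = 60.08): to s=0 gives 67 → profitable ✗; to s=4.8 gives 152 − 18.6×4.8 = 62.72 → profitable ✗.
High-ability (own payoff 152 − 6.8×4.8 = 119.36): to s=0 gives 67 → no gain ✓; to s=2.2 gives 101 − 6.8×2.2 = 86.04 → no gain ✓.
Low-ability (own payoff 67): to s=2.2 gives 101 − 26.6×2.2 = 42.48 → no gain ✓; to s=4.8 gives 152 − 26.6×4.8 = 24.32 → no gain ✓.
4 of the 6 constraints hold; not an equilibrium.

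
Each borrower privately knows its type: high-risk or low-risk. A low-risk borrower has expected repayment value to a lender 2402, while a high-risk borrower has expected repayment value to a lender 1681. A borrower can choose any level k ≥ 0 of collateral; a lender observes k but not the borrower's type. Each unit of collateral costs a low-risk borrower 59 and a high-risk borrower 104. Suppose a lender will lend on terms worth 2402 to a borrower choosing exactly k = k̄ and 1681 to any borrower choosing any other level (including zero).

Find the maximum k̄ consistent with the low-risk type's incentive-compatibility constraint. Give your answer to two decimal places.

12.22

Choosing k̄ yields the low-risk type 2402 − 59·k̄; choosing zero yields 1681.
The low-risk type is indifferent at 2402 − 59·k̄ = 1681, i.e. k̄ = (2402 − 1681) / 59 ≈ 12.22.
For any k̄ above 12.22 the low-risk type would rather pool at zero, so separation collapses.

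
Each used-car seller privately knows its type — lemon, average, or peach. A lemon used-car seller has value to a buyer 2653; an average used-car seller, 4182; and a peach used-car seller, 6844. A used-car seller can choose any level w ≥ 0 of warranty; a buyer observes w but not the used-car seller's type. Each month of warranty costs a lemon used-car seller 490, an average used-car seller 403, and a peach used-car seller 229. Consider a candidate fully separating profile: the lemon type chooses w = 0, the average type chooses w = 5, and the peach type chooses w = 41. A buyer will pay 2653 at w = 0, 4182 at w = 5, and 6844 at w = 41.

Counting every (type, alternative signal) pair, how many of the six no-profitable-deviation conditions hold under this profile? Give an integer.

3

Peach (own payoff 6844 − 229×41 = -2545): to w=0 gives 2653 → profitable ✗; to w=5 gives 4182 − 229×5 = 3037 → profitable ✗.
Lemon (own payoff 2653): to w=5 gives 4182 − 490×5 = 1732 → no gain ✓; to w=41 gives 6844 − 490×41 = -13246 → no gain ✓.
Average (own payoff 4182 − 403×5 = 2167): to w=0 gives 2653 → profitable ✗; to w=41 gives 6844 − 403×41 = -9679 → no gain ✓.
3 of the 6 constraints hold; not an equilibrium.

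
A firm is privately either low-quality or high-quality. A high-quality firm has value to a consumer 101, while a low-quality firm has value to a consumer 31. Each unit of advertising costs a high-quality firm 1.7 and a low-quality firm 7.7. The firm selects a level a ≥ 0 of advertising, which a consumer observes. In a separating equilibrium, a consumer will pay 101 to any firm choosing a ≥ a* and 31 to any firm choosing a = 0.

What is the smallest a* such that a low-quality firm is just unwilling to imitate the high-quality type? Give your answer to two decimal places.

A low-quality firm choosing a = 0 receives 31.
Imitating at a* instead would pay 101 at cost 7.7·a*, netting 101 − 7.7·a*.
Indifference: 31 = 101 − 7.7·a*, so a* = (101 − 31) / 7.7 ≈ 9.09.
At a* the low-quality type's incentive constraint just binds; the high-quality type strictly prefers a* since its per-unit cost is lower.

9.09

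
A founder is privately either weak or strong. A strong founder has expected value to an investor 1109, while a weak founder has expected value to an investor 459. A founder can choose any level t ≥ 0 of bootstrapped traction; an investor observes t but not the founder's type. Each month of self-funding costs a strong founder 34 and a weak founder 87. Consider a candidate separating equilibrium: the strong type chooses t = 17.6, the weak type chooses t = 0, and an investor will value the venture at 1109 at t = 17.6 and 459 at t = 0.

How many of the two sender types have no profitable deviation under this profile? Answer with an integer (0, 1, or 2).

Strong type: signal → 1109 − 34 × 17.6 = 510.6; deviate to 0 → 459. IC holds (510.6 ≥ 459).
Weak type: stay at 0 → 459; mimic → 1109 − 87 × 17.6 = -422.2. IC holds (459 ≥ -422.2).
2 of 2 constraints hold, so this is a separating equilibrium.

2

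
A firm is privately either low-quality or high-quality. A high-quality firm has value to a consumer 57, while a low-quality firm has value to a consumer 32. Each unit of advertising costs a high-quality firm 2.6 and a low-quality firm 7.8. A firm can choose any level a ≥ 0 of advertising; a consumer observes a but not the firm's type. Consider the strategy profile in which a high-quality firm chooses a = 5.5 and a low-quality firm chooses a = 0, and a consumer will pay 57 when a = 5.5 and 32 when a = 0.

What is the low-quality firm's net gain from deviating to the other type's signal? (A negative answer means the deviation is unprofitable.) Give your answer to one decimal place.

-17.9

Playing a = 0 the low-quality firm receives 32.
Deviating to a = 5.5 brings payment 57 at cost 7.8 × 5.5 = 42.9, netting 14.1.
Gain from deviating: 14.1 − 32 = -17.9.
The gain is negative, so the low-quality type's incentive-compatibility constraint is satisfied.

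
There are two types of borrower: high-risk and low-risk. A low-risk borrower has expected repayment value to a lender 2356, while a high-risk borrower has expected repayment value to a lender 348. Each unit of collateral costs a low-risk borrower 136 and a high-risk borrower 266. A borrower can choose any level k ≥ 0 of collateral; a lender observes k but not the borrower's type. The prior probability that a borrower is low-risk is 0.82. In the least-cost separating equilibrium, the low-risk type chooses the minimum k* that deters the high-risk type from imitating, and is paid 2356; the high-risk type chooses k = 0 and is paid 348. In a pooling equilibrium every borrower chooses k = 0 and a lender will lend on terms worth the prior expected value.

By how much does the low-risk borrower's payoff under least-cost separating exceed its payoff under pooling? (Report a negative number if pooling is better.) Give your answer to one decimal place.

-665.2

Least-cost separating signal: k* solves 348 = 2356 − 266·k*, so k* = (2356 − 348)/266 ≈ 7.5489.
Low-risk type's separating payoff: 2356 − 136 × k* = 2356 − 136 × (2356 − 348)/266 = 2356 − 273088/266 ≈ 1329.353.
Pooling payoff: 0.82 × 2356 + 0.18 × 348 = 1994.56.
Difference: 1329.353 − 1994.56 = -665.207, i.e. -665.2 to one decimal place.
The low-risk type would prefer the pooling outcome.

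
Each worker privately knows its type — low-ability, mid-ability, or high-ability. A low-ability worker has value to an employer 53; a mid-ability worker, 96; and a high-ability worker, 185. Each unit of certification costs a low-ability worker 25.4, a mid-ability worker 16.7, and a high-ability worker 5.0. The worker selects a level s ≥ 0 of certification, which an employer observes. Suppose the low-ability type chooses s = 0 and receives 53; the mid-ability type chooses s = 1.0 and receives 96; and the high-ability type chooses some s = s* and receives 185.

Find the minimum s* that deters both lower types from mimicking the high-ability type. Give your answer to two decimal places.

Mid-ability type (on-path payoff 96 − 16.7×1.0 = 79.3) won't mimic when 79.3 ≥ 185 − 16.7·s*, i.e. s* ≥ 6.33.
Low-ability type (on-path payoff 53) won't mimic when 53 ≥ 185 − 25.4·s*, i.e. s* ≥ 5.20.
Both must hold, so s* = max(5.20, 6.33) = 6.33. The mid-ability type's constraint binds.

6.33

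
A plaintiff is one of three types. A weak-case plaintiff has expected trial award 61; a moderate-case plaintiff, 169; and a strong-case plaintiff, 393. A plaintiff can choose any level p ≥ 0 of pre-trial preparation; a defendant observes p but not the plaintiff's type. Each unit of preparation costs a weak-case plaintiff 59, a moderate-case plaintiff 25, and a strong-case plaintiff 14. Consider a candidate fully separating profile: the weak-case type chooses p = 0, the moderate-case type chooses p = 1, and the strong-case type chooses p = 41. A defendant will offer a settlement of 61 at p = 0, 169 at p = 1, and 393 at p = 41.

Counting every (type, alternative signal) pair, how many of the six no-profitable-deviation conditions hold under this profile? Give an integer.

Weak-case (own payoff 61): to p=1 gives 169 − 59×1 = 110 → profitable ✗; to p=41 gives 393 − 59×41 = -2026 → no gain ✓.
Strong-case (own payoff 393 − 14×41 = -181): to p=0 gives 61 → profitable ✗; to p=1 gives 169 − 14×1 = 155 → profitable ✗.
Moderate-case (own payoff 169 − 25×1 = 144): to p=0 gives 61 → no gain ✓; to p=41 gives 393 − 25×41 = -632 → no gain ✓.
3 of the 6 constraints hold; not an equilibrium.

3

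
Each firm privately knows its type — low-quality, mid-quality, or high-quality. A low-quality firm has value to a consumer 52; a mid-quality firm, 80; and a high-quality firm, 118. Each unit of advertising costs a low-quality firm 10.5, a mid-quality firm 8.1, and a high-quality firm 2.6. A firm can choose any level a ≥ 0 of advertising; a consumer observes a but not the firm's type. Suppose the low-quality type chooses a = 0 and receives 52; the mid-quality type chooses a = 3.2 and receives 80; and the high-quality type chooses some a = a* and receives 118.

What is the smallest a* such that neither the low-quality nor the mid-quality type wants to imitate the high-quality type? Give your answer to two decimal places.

7.89

Low-quality type (on-path payoff 52) won't mimic when 52 ≥ 118 − 10.5·a*, i.e. a* ≥ 6.29.
Mid-quality type (on-path payoff 80 − 8.1×3.2 = 54.08) won't mimic when 54.08 ≥ 118 − 8.1·a*, i.e. a* ≥ 7.89.
Both must hold, so a* = max(6.29, 7.89) = 7.89. The mid-quality type's constraint binds.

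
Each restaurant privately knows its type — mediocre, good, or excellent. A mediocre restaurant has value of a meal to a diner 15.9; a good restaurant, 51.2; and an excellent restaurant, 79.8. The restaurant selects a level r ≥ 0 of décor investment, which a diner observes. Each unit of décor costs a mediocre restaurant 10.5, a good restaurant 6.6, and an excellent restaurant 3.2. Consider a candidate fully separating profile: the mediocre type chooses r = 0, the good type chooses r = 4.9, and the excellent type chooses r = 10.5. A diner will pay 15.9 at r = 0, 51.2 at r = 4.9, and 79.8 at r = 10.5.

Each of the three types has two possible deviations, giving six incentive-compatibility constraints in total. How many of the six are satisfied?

Mediocre (own payoff 15.9): to r=4.9 gives 51.2 − 10.5×4.9 = -0.25 → no gain ✓; to r=10.5 gives 79.8 − 10.5×10.5 = -30.45 → no gain ✓.
Good (own payoff 51.2 − 6.6×4.9 = 18.86): to r=0 gives 15.9 → no gain ✓; to r=10.5 gives 79.8 − 6.6×10.5 = 10.5 → no gain ✓.
Excellent (own payoff 79.8 − 3.2×10.5 = 46.2): to r=0 gives 15.9 → no gain ✓; to r=4.9 gives 51.2 − 3.2×4.9 = 35.52 → no gain ✓.
6 of the 6 constraints hold; this profile is a separating equilibrium.

6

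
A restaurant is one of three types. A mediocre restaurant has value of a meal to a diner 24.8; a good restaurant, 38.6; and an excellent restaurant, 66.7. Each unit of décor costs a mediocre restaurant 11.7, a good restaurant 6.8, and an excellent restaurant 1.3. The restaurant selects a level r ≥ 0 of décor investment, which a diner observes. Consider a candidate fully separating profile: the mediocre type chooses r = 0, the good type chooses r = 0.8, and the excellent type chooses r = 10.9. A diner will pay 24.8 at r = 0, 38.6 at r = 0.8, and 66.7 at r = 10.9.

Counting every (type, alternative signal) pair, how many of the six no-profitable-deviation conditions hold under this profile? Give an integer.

5

Mediocre (own payoff 24.8): to r=0.8 gives 38.6 − 11.7×0.8 = 29.24 → profitable ✗; to r=10.9 gives 66.7 − 11.7×10.9 = -60.83 → no gain ✓.
Good (own payoff 38.6 − 6.8×0.8 = 33.16): to r=0 gives 24.8 → no gain ✓; to r=10.9 gives 66.7 − 6.8×10.9 = -7.42 → no gain ✓.
Excellent (own payoff 66.7 − 1.3×10.9 = 52.53): to r=0 gives 24.8 → no gain ✓; to r=0.8 gives 38.6 − 1.3×0.8 = 37.56 → no gain ✓.
5 of the 6 constraints hold; not an equilibrium.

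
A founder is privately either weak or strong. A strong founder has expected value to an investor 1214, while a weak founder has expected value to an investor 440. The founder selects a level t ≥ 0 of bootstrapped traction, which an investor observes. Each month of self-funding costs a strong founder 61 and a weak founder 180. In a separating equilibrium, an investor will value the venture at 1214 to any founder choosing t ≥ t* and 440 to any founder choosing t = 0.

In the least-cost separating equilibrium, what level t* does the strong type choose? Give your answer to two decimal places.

4.30

A weak founder choosing t = 0 receives 440.
Imitating at t* instead would pay 1214 at cost 180·t*, netting 1214 − 180·t*.
Indifference: 440 = 1214 − 180·t*, so t* = (1214 − 440) / 180 = 4.30.
This is the weak type's binding incentive-compatibility constraint; any t ≥ 4.30 sustains separation on that side.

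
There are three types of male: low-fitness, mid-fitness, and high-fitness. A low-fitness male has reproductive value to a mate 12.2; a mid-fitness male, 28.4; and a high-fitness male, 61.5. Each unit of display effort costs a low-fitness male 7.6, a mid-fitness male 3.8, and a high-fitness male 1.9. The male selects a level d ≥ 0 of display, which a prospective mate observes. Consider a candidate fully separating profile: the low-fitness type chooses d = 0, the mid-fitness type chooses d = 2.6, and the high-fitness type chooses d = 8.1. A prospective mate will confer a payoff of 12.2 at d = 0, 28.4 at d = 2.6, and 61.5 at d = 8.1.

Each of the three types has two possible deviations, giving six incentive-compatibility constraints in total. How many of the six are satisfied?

Low-fitness (own payoff 12.2): to d=2.6 gives 28.4 − 7.6×2.6 = 8.64 → no gain ✓; to d=8.1 gives 61.5 − 7.6×8.1 = -0.06 → no gain ✓.
High-fitness (own payoff 61.5 − 1.9×8.1 = 46.11): to d=0 gives 12.2 → no gain ✓; to d=2.6 gives 28.4 − 1.9×2.6 = 23.46 → no gain ✓.
Mid-fitness (own payoff 28.4 − 3.8×2.6 = 18.52): to d=0 gives 12.2 → no gain ✓; to d=8.1 gives 61.5 − 3.8×8.1 = 30.72 → profitable ✗.
5 of the 6 constraints hold; not an equilibrium.

5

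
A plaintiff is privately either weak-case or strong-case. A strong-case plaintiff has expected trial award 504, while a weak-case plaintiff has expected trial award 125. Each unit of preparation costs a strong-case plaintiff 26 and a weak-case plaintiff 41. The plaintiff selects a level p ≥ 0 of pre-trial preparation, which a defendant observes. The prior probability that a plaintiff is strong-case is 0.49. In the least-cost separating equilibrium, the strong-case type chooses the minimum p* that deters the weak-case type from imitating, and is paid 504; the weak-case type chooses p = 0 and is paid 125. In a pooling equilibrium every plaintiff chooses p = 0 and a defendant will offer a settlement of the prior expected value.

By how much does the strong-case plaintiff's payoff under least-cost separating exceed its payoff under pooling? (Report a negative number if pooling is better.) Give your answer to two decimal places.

Least-cost separating signal: p* solves 125 = 504 − 41·p*, so p* = (504 − 125)/41 ≈ 9.2439.
Strong-case type's separating payoff: 504 − 26 × p* = 504 − 26 × (504 − 125)/41 = 504 − 9854/41 ≈ 263.6585.
Pooling payoff: 0.49 × 504 + 0.51 × 125 = 310.71.
Difference: 263.6585 − 310.71 = -47.0515, i.e. -47.05 to two decimal places.
The strong-case type would prefer the pooling outcome.

-47.05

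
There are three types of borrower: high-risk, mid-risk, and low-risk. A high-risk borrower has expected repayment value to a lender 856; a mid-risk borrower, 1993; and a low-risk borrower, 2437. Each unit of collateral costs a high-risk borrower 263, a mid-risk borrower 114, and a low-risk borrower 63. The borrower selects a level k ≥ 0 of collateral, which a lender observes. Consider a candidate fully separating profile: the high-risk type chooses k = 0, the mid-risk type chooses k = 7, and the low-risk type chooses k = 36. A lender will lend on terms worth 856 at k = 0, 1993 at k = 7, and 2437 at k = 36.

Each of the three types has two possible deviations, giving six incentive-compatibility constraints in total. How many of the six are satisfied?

4

High-risk (own payoff 856): to k=7 gives 1993 − 263×7 = 152 → no gain ✓; to k=36 gives 2437 − 263×36 = -7031 → no gain ✓.
Mid-risk (own payoff 1993 − 114×7 = 1195): to k=0 gives 856 → no gain ✓; to k=36 gives 2437 − 114×36 = -1667 → no gain ✓.
Low-risk (own payoff 2437 − 63×36 = 169): to k=0 gives 856 → profitable ✗; to k=7 gives 1993 − 63×7 = 1552 → profitable ✗.
4 of the 6 constraints hold; not an equilibrium.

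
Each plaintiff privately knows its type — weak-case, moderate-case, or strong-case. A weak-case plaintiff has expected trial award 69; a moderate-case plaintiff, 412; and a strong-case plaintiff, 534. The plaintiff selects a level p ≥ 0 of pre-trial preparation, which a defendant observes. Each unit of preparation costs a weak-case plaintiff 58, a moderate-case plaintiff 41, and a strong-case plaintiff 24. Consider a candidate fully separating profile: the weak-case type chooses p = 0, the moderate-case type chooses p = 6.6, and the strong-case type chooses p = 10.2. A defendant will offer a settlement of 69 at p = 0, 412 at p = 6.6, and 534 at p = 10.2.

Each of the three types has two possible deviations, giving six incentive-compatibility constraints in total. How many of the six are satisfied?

Moderate-case (own payoff 412 − 41×6.6 = 141.4): to p=0 gives 69 → no gain ✓; to p=10.2 gives 534 − 41×10.2 = 115.8 → no gain ✓.
Weak-case (own payoff 69): to p=6.6 gives 412 − 58×6.6 = 29.2 → no gain ✓; to p=10.2 gives 534 − 58×10.2 = -57.6 → no gain ✓.
Strong-case (own payoff 534 − 24×10.2 = 289.2): to p=0 gives 69 → no gain ✓; to p=6.6 gives 412 − 24×6.6 = 253.6 → no gain ✓.
6 of the 6 constraints hold; this profile is a separating equilibrium.

6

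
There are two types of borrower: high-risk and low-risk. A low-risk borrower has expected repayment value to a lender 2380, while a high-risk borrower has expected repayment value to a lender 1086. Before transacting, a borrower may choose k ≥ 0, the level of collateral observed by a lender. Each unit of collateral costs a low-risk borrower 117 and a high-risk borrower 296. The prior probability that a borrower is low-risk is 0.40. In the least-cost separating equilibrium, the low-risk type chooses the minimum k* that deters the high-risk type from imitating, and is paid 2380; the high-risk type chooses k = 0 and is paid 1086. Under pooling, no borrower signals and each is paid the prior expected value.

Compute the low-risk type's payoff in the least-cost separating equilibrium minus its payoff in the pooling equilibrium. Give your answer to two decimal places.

Least-cost separating signal: k* solves 1086 = 2380 − 296·k*, so k* = (2380 − 1086)/296 ≈ 4.3716.
Low-risk type's separating payoff: 2380 − 117 × k* = 2380 − 117 × (2380 − 1086)/296 = 2380 − 151398/296 ≈ 1868.5203.
Pooling payoff: 0.40 × 2380 + 0.60 × 1086 = 1603.6.
Difference: 1868.5203 − 1603.6 = 264.9203, i.e. 264.92 to two decimal places.
The low-risk type prefers to separate.

264.92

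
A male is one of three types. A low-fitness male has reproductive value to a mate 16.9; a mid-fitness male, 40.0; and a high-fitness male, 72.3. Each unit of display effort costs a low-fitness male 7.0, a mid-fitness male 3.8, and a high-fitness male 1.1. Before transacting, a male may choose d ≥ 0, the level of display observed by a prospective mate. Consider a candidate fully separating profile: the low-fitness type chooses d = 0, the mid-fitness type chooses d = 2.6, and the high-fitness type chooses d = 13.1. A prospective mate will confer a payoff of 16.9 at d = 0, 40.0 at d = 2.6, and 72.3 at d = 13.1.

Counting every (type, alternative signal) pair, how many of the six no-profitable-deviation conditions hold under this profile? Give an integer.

Low-fitness (own payoff 16.9): to d=2.6 gives 40.0 − 7.0×2.6 = 21.8 → profitable ✗; to d=13.1 gives 72.3 − 7.0×13.1 = -19.4 → no gain ✓.
Mid-fitness (own payoff 40.0 − 3.8×2.6 = 30.12): to d=0 gives 16.9 → no gain ✓; to d=13.1 gives 72.3 − 3.8×13.1 = 22.52 → no gain ✓.
High-fitness (own payoff 72.3 − 1.1×13.1 = 57.89): to d=0 gives 16.9 → no gain ✓; to d=2.6 gives 40.0 − 1.1×2.6 = 37.14 → no gain ✓.
5 of the 6 constraints hold; not an equilibrium.

5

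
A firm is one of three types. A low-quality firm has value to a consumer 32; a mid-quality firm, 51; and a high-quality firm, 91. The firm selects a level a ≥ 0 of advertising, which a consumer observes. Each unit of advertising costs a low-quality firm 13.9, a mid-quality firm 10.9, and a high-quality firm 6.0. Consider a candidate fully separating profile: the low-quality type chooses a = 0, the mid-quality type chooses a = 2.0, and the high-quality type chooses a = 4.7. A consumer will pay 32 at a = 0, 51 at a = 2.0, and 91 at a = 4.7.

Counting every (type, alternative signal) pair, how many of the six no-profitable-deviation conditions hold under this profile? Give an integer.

Mid-quality (own payoff 51 − 10.9×2.0 = 29.2): to a=0 gives 32 → profitable ✗; to a=4.7 gives 91 − 10.9×4.7 = 39.77 → profitable ✗.
High-quality (own payoff 91 − 6.0×4.7 = 62.8): to a=0 gives 32 → no gain ✓; to a=2.0 gives 51 − 6.0×2.0 = 39 → no gain ✓.
Low-quality (own payoff 32): to a=2.0 gives 51 − 13.9×2.0 = 23.2 → no gain ✓; to a=4.7 gives 91 − 13.9×4.7 = 25.67 → no gain ✓.
4 of the 6 constraints hold; not an equilibrium.

4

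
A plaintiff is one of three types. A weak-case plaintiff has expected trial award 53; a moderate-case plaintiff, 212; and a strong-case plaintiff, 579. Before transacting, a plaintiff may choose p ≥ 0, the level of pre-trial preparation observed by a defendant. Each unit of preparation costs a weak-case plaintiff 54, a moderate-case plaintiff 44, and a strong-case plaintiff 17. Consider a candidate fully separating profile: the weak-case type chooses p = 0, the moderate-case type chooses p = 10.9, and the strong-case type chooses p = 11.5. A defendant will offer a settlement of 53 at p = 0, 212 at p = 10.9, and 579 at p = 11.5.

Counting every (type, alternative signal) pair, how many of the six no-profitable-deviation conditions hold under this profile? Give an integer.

4

Moderate-case (own payoff 212 − 44×10.9 = -267.6): to p=0 gives 53 → profitable ✗; to p=11.5 gives 579 − 44×11.5 = 73 → profitable ✗.
Strong-case (own payoff 579 − 17×11.5 = 383.5): to p=0 gives 53 → no gain ✓; to p=10.9 gives 212 − 17×10.9 = 26.7 → no gain ✓.
Weak-case (own payoff 53): to p=10.9 gives 212 − 54×10.9 = -376.6 → no gain ✓; to p=11.5 gives 579 − 54×11.5 = -42 → no gain ✓.
4 of the 6 constraints hold; not an equilibrium.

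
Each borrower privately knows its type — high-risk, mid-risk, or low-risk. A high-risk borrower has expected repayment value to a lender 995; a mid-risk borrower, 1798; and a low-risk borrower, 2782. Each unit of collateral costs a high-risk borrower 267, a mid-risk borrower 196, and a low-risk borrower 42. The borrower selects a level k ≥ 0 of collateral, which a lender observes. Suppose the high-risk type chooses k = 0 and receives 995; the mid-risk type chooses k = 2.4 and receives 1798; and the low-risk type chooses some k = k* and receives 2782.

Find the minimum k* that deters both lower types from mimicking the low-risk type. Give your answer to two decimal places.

7.42

Mid-risk type (on-path payoff 1798 − 196×2.4 = 1327.6) won't mimic when 1327.6 ≥ 2782 − 196·k*, i.e. k* ≥ 7.42.
High-risk type (on-path payoff 995) won't mimic when 995 ≥ 2782 − 267·k*, i.e. k* ≥ 6.69.
Both must hold, so k* = max(6.69, 7.42) = 7.42. The mid-risk type's constraint binds.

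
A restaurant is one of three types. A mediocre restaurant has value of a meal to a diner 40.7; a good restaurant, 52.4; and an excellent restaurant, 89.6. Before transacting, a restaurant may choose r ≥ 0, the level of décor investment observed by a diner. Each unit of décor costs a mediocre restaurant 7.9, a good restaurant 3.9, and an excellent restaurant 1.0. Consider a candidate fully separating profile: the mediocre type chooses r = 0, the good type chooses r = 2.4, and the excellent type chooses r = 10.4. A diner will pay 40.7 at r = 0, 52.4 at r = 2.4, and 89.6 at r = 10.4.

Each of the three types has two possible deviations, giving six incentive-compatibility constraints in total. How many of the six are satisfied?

5

Excellent (own payoff 89.6 − 1.0×10.4 = 79.2): to r=0 gives 40.7 → no gain ✓; to r=2.4 gives 52.4 − 1.0×2.4 = 50 → no gain ✓.
Mediocre (own payoff 40.7): to r=2.4 gives 52.4 − 7.9×2.4 = 33.44 → no gain ✓; to r=10.4 gives 89.6 − 7.9×10.4 = 7.44 → no gain ✓.
Good (own payoff 52.4 − 3.9×2.4 = 43.04): to r=0 gives 40.7 → no gain ✓; to r=10.4 gives 89.6 − 3.9×10.4 = 49.04 → profitable ✗.
5 of the 6 constraints hold; not an equilibrium.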